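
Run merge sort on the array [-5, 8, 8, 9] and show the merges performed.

Divide and conquer:
  Merge [-5] + [8] -> [-5, 8]
  Merge [8] + [9] -> [8, 9]
  Merge [-5, 8] + [8, 9] -> [-5, 8, 8, 9]


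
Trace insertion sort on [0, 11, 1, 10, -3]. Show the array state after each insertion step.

First element 0 is already 'sorted'
Insert 11: shifted 0 elements -> [0, 11, 1, 10, -3]
Insert 1: shifted 1 elements -> [0, 1, 11, 10, -3]
Insert 10: shifted 1 elements -> [0, 1, 10, 11, -3]
Insert -3: shifted 4 elements -> [-3, 0, 1, 10, 11]


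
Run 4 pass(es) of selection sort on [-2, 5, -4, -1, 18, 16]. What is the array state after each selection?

Pass 1: Select minimum -4 at index 2, swap -> [-4, 5, -2, -1, 18, 16]
Pass 2: Select minimum -2 at index 2, swap -> [-4, -2, 5, -1, 18, 16]
Pass 3: Select minimum -1 at index 3, swap -> [-4, -2, -1, 5, 18, 16]
Pass 4: Select minimum 5 at index 3, swap -> [-4, -2, -1, 5, 18, 16]


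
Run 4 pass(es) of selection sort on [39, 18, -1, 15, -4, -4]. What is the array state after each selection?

Pass 1: Select minimum -4 at index 4, swap -> [-4, 18, -1, 15, 39, -4]
Pass 2: Select minimum -4 at index 5, swap -> [-4, -4, -1, 15, 39, 18]
Pass 3: Select minimum -1 at index 2, swap -> [-4, -4, -1, 15, 39, 18]
Pass 4: Select minimum 15 at index 3, swap -> [-4, -4, -1, 15, 39, 18]


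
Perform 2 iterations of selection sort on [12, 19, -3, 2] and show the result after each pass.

Pass 1: Select minimum -3 at index 2, swap -> [-3, 19, 12, 2]
Pass 2: Select minimum 2 at index 3, swap -> [-3, 2, 12, 19]


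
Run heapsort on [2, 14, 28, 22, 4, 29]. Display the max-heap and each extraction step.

Build heap: [29, 22, 28, 14, 4, 2]
Extract 29: [28, 22, 2, 14, 4, 29]
Extract 28: [22, 14, 2, 4, 28, 29]
Extract 22: [14, 4, 2, 22, 28, 29]
Extract 14: [4, 2, 14, 22, 28, 29]
Extract 4: [2, 4, 14, 22, 28, 29]


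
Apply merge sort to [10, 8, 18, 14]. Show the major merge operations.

Divide and conquer:
  Merge [10] + [8] -> [8, 10]
  Merge [18] + [14] -> [14, 18]
  Merge [8, 10] + [14, 18] -> [8, 10, 14, 18]


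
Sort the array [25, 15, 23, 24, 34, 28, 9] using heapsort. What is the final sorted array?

Build heap: [34, 25, 28, 24, 15, 23, 9]
Extract 34: [28, 25, 23, 24, 15, 9, 34]
Extract 28: [25, 24, 23, 9, 15, 28, 34]
Extract 25: [24, 15, 23, 9, 25, 28, 34]
Extract 24: [23, 15, 9, 24, 25, 28, 34]
Extract 23: [15, 9, 23, 24, 25, 28, 34]
Extract 15: [9, 15, 23, 24, 25, 28, 34]


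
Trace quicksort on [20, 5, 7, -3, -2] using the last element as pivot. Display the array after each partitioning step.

Partition 1: pivot=-2 at index 1 -> [-3, -2, 7, 20, 5]
Partition 2: pivot=5 at index 2 -> [-3, -2, 5, 20, 7]
Partition 3: pivot=7 at index 3 -> [-3, -2, 5, 7, 20]


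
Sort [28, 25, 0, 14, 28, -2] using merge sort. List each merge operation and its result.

Divide and conquer:
  Merge [25] + [0] -> [0, 25]
  Merge [28] + [0, 25] -> [0, 25, 28]
  Merge [28] + [-2] -> [-2, 28]
  Merge [14] + [-2, 28] -> [-2, 14, 28]
  Merge [0, 25, 28] + [-2, 14, 28] -> [-2, 0, 14, 25, 28, 28]


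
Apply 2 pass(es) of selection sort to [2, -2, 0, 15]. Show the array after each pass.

Pass 1: Select minimum -2 at index 1, swap -> [-2, 2, 0, 15]
Pass 2: Select minimum 0 at index 2, swap -> [-2, 0, 2, 15]


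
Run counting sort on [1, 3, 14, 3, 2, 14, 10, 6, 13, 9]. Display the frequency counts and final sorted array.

Count array: [0, 1, 1, 2, 0, 0, 1, 0, 0, 1, 1, 0, 0, 1, 2]
(count[i] = number of elements equal to i)
Cumulative count: [0, 1, 2, 4, 4, 4, 5, 5, 5, 6, 7, 7, 7, 8, 10]
Sorted: [1, 2, 3, 3, 6, 9, 10, 13, 14, 14]


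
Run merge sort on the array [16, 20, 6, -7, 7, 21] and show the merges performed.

Divide and conquer:
  Merge [20] + [6] -> [6, 20]
  Merge [16] + [6, 20] -> [6, 16, 20]
  Merge [7] + [21] -> [7, 21]
  Merge [-7] + [7, 21] -> [-7, 7, 21]
  Merge [6, 16, 20] + [-7, 7, 21] -> [-7, 6, 7, 16, 20, 21]


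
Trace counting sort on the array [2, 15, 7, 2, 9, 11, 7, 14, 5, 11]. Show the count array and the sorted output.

Count array: [0, 0, 2, 0, 0, 1, 0, 2, 0, 1, 0, 2, 0, 0, 1, 1]
(count[i] = number of elements equal to i)
Cumulative count: [0, 0, 2, 2, 2, 3, 3, 5, 5, 6, 6, 8, 8, 8, 9, 10]
Sorted: [2, 2, 5, 7, 7, 9, 11, 11, 14, 15]


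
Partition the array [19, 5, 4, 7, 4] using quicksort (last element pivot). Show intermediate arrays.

Partition 1: pivot=4 at index 1 -> [4, 4, 19, 7, 5]
Partition 2: pivot=5 at index 2 -> [4, 4, 5, 7, 19]
Partition 3: pivot=19 at index 4 -> [4, 4, 5, 7, 19]


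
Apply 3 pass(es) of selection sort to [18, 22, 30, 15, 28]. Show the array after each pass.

Pass 1: Select minimum 15 at index 3, swap -> [15, 22, 30, 18, 28]
Pass 2: Select minimum 18 at index 3, swap -> [15, 18, 30, 22, 28]
Pass 3: Select minimum 22 at index 3, swap -> [15, 18, 22, 30, 28]


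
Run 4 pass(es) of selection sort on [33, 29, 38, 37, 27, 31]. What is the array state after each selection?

Pass 1: Select minimum 27 at index 4, swap -> [27, 29, 38, 37, 33, 31]
Pass 2: Select minimum 29 at index 1, swap -> [27, 29, 38, 37, 33, 31]
Pass 3: Select minimum 31 at index 5, swap -> [27, 29, 31, 37, 33, 38]
Pass 4: Select minimum 33 at index 4, swap -> [27, 29, 31, 33, 37, 38]


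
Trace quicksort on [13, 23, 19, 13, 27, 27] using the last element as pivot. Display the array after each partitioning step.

Partition 1: pivot=27 at index 5 -> [13, 23, 19, 13, 27, 27]
Partition 2: pivot=27 at index 4 -> [13, 23, 19, 13, 27, 27]
Partition 3: pivot=13 at index 1 -> [13, 13, 19, 23, 27, 27]
Partition 4: pivot=23 at index 3 -> [13, 13, 19, 23, 27, 27]


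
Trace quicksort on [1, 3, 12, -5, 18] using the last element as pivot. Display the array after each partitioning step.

Partition 1: pivot=18 at index 4 -> [1, 3, 12, -5, 18]
Partition 2: pivot=-5 at index 0 -> [-5, 3, 12, 1, 18]
Partition 3: pivot=1 at index 1 -> [-5, 1, 12, 3, 18]
Partition 4: pivot=3 at index 2 -> [-5, 1, 3, 12, 18]


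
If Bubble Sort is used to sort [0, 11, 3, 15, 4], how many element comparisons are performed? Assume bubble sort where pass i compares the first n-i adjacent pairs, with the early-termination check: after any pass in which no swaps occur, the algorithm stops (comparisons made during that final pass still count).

Pass 1: compare adjacent pairs (0,1)..(3,4) = 4 comparison(s), 2 swap(s) -> [0, 3, 11, 4, 15]
Pass 2: compare adjacent pairs (0,1)..(2,3) = 3 comparison(s), 1 swap(s) -> [0, 3, 4, 11, 15]
Pass 3: compare adjacent pairs (0,1)..(1,2) = 2 comparison(s), 0 swap(s) -> [0, 3, 4, 11, 15]
No swaps in this pass, so bubble sort stops here.
Total comparisons: 4 + 3 + 2 = 9


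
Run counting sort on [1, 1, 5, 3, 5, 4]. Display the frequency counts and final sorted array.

Count array: [0, 2, 0, 1, 1, 2]
(count[i] = number of elements equal to i)
Cumulative count: [0, 2, 2, 3, 4, 6]
Sorted: [1, 1, 3, 4, 5, 5]


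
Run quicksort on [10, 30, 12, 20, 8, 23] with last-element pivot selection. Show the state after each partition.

Partition 1: pivot=23 at index 4 -> [10, 12, 20, 8, 23, 30]
Partition 2: pivot=8 at index 0 -> [8, 12, 20, 10, 23, 30]
Partition 3: pivot=10 at index 1 -> [8, 10, 20, 12, 23, 30]
Partition 4: pivot=12 at index 2 -> [8, 10, 12, 20, 23, 30]


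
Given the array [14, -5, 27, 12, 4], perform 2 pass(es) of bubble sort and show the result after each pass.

After pass 1: [-5, 14, 12, 4, 27] (3 swaps)
After pass 2: [-5, 12, 4, 14, 27] (2 swaps)
Total swaps: 5


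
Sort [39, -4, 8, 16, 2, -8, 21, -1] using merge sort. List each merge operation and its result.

Divide and conquer:
  Merge [39] + [-4] -> [-4, 39]
  Merge [8] + [16] -> [8, 16]
  Merge [-4, 39] + [8, 16] -> [-4, 8, 16, 39]
  Merge [2] + [-8] -> [-8, 2]
  Merge [21] + [-1] -> [-1, 21]
  Merge [-8, 2] + [-1, 21] -> [-8, -1, 2, 21]
  Merge [-4, 8, 16, 39] + [-8, -1, 2, 21] -> [-8, -4, -1, 2, 8, 16, 21, 39]


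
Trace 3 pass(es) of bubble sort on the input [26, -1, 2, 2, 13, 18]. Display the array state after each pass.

After pass 1: [-1, 2, 2, 13, 18, 26] (5 swaps)
After pass 2: [-1, 2, 2, 13, 18, 26] (0 swaps)
After pass 3: [-1, 2, 2, 13, 18, 26] (0 swaps)
Total swaps: 5


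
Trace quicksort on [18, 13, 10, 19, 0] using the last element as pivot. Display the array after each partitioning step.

Partition 1: pivot=0 at index 0 -> [0, 13, 10, 19, 18]
Partition 2: pivot=18 at index 3 -> [0, 13, 10, 18, 19]
Partition 3: pivot=10 at index 1 -> [0, 10, 13, 18, 19]


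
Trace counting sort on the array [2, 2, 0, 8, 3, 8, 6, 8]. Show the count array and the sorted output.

Count array: [1, 0, 2, 1, 0, 0, 1, 0, 3]
(count[i] = number of elements equal to i)
Cumulative count: [1, 1, 3, 4, 4, 4, 5, 5, 8]
Sorted: [0, 2, 2, 3, 6, 8, 8, 8]


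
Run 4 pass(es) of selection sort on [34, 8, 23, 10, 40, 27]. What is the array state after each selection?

Pass 1: Select minimum 8 at index 1, swap -> [8, 34, 23, 10, 40, 27]
Pass 2: Select minimum 10 at index 3, swap -> [8, 10, 23, 34, 40, 27]
Pass 3: Select minimum 23 at index 2, swap -> [8, 10, 23, 34, 40, 27]
Pass 4: Select minimum 27 at index 5, swap -> [8, 10, 23, 27, 40, 34]


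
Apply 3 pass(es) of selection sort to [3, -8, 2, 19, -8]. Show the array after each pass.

Pass 1: Select minimum -8 at index 1, swap -> [-8, 3, 2, 19, -8]
Pass 2: Select minimum -8 at index 4, swap -> [-8, -8, 2, 19, 3]
Pass 3: Select minimum 2 at index 2, swap -> [-8, -8, 2, 19, 3]


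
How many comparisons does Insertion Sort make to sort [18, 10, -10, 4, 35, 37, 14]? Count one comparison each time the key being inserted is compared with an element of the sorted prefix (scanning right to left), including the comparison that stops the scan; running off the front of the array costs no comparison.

Insert 10: 18 > 10 (shift), reached front = 1 comparison(s) -> [10, 18, -10, 4, 35, 37, 14]
Insert -10: 18 > -10 (shift), 10 > -10 (shift), reached front = 2 comparison(s) -> [-10, 10, 18, 4, 35, 37, 14]
Insert 4: 18 > 4 (shift), 10 > 4 (shift), -10 <= 4 (stop) = 3 comparison(s) -> [-10, 4, 10, 18, 35, 37, 14]
Insert 35: 18 <= 35 (stop) = 1 comparison(s) -> [-10, 4, 10, 18, 35, 37, 14]
Insert 37: 35 <= 37 (stop) = 1 comparison(s) -> [-10, 4, 10, 18, 35, 37, 14]
Insert 14: 37 > 14 (shift), 35 > 14 (shift), 18 > 14 (shift), 10 <= 14 (stop) = 4 comparison(s) -> [-10, 4, 10, 14, 18, 35, 37]
Total comparisons: 1 + 2 + 3 + 1 + 1 + 4 = 12


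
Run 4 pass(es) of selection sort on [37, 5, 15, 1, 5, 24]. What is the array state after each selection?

Pass 1: Select minimum 1 at index 3, swap -> [1, 5, 15, 37, 5, 24]
Pass 2: Select minimum 5 at index 1, swap -> [1, 5, 15, 37, 5, 24]
Pass 3: Select minimum 5 at index 4, swap -> [1, 5, 5, 37, 15, 24]
Pass 4: Select minimum 15 at index 4, swap -> [1, 5, 5, 15, 37, 24]


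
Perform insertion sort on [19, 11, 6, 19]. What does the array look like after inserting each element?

First element 19 is already 'sorted'
Insert 11: shifted 1 elements -> [11, 19, 6, 19]
Insert 6: shifted 2 elements -> [6, 11, 19, 19]
Insert 19: shifted 0 elements -> [6, 11, 19, 19]


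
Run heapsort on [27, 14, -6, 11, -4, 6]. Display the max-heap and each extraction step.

Build heap: [27, 14, 6, 11, -4, -6]
Extract 27: [14, 11, 6, -6, -4, 27]
Extract 14: [11, -4, 6, -6, 14, 27]
Extract 11: [6, -4, -6, 11, 14, 27]
Extract 6: [-4, -6, 6, 11, 14, 27]
Extract -4: [-6, -4, 6, 11, 14, 27]


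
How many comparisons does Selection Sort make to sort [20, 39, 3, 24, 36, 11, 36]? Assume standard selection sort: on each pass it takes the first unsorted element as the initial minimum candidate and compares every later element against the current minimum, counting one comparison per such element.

Pass 1: scan indices 1..6 for the minimum = 6 comparison(s); min is 3, place at index 0 -> [3, 39, 20, 24, 36, 11, 36]
Pass 2: scan indices 2..6 for the minimum = 5 comparison(s); min is 11, place at index 1 -> [3, 11, 20, 24, 36, 39, 36]
Pass 3: scan indices 3..6 for the minimum = 4 comparison(s); min is 20, place at index 2 -> [3, 11, 20, 24, 36, 39, 36]
Pass 4: scan indices 4..6 for the minimum = 3 comparison(s); min is 24, place at index 3 -> [3, 11, 20, 24, 36, 39, 36]
Pass 5: scan indices 5..6 for the minimum = 2 comparison(s); min is 36, place at index 4 -> [3, 11, 20, 24, 36, 39, 36]
Pass 6: scan indices 6..6 for the minimum = 1 comparison(s); min is 36, place at index 5 -> [3, 11, 20, 24, 36, 36, 39]
Selection sort always scans the whole unsorted suffix, so the count is (n-1) + (n-2) + ... + 1 = n(n-1)/2 = 7*6/2 = 21 regardless of the input order.
Total comparisons: 6 + 5 + 4 + 3 + 2 + 1 = 21


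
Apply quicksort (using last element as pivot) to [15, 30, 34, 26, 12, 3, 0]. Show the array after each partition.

Partition 1: pivot=0 at index 0 -> [0, 30, 34, 26, 12, 3, 15]
Partition 2: pivot=15 at index 3 -> [0, 12, 3, 15, 30, 34, 26]
Partition 3: pivot=3 at index 1 -> [0, 3, 12, 15, 30, 34, 26]
Partition 4: pivot=26 at index 4 -> [0, 3, 12, 15, 26, 34, 30]
Partition 5: pivot=30 at index 5 -> [0, 3, 12, 15, 26, 30, 34]


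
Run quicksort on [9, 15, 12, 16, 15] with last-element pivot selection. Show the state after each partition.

Partition 1: pivot=15 at index 3 -> [9, 15, 12, 15, 16]
Partition 2: pivot=12 at index 1 -> [9, 12, 15, 15, 16]


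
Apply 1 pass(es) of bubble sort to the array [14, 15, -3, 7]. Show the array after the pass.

After pass 1: [14, -3, 7, 15] (2 swaps)
Total swaps: 2


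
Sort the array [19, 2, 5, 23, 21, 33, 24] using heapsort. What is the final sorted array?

Build heap: [33, 23, 24, 2, 21, 5, 19]
Extract 33: [24, 23, 19, 2, 21, 5, 33]
Extract 24: [23, 21, 19, 2, 5, 24, 33]
Extract 23: [21, 5, 19, 2, 23, 24, 33]
Extract 21: [19, 5, 2, 21, 23, 24, 33]
Extract 19: [5, 2, 19, 21, 23, 24, 33]
Extract 5: [2, 5, 19, 21, 23, 24, 33]


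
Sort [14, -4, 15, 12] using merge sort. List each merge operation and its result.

Divide and conquer:
  Merge [14] + [-4] -> [-4, 14]
  Merge [15] + [12] -> [12, 15]
  Merge [-4, 14] + [12, 15] -> [-4, 12, 14, 15]


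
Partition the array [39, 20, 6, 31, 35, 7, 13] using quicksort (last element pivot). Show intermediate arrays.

Partition 1: pivot=13 at index 2 -> [6, 7, 13, 31, 35, 20, 39]
Partition 2: pivot=7 at index 1 -> [6, 7, 13, 31, 35, 20, 39]
Partition 3: pivot=39 at index 6 -> [6, 7, 13, 31, 35, 20, 39]
Partition 4: pivot=20 at index 3 -> [6, 7, 13, 20, 35, 31, 39]
Partition 5: pivot=31 at index 4 -> [6, 7, 13, 20, 31, 35, 39]


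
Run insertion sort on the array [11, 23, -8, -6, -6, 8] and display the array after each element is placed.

First element 11 is already 'sorted'
Insert 23: shifted 0 elements -> [11, 23, -8, -6, -6, 8]
Insert -8: shifted 2 elements -> [-8, 11, 23, -6, -6, 8]
Insert -6: shifted 2 elements -> [-8, -6, 11, 23, -6, 8]
Insert -6: shifted 2 elements -> [-8, -6, -6, 11, 23, 8]
Insert 8: shifted 2 elements -> [-8, -6, -6, 8, 11, 23]


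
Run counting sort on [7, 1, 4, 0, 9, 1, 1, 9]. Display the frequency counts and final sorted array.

Count array: [1, 3, 0, 0, 1, 0, 0, 1, 0, 2]
(count[i] = number of elements equal to i)
Cumulative count: [1, 4, 4, 4, 5, 5, 5, 6, 6, 8]
Sorted: [0, 1, 1, 1, 4, 7, 9, 9]


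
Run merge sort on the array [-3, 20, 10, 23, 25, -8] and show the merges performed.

Divide and conquer:
  Merge [20] + [10] -> [10, 20]
  Merge [-3] + [10, 20] -> [-3, 10, 20]
  Merge [25] + [-8] -> [-8, 25]
  Merge [23] + [-8, 25] -> [-8, 23, 25]
  Merge [-3, 10, 20] + [-8, 23, 25] -> [-8, -3, 10, 20, 23, 25]


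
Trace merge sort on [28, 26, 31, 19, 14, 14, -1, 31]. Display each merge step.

Divide and conquer:
  Merge [28] + [26] -> [26, 28]
  Merge [31] + [19] -> [19, 31]
  Merge [26, 28] + [19, 31] -> [19, 26, 28, 31]
  Merge [14] + [14] -> [14, 14]
  Merge [-1] + [31] -> [-1, 31]
  Merge [14, 14] + [-1, 31] -> [-1, 14, 14, 31]
  Merge [19, 26, 28, 31] + [-1, 14, 14, 31] -> [-1, 14, 14, 19, 26, 28, 31, 31]


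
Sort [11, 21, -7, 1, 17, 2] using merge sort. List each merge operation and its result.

Divide and conquer:
  Merge [21] + [-7] -> [-7, 21]
  Merge [11] + [-7, 21] -> [-7, 11, 21]
  Merge [17] + [2] -> [2, 17]
  Merge [1] + [2, 17] -> [1, 2, 17]
  Merge [-7, 11, 21] + [1, 2, 17] -> [-7, 1, 2, 11, 17, 21]


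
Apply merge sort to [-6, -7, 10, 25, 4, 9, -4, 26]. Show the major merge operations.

Divide and conquer:
  Merge [-6] + [-7] -> [-7, -6]
  Merge [10] + [25] -> [10, 25]
  Merge [-7, -6] + [10, 25] -> [-7, -6, 10, 25]
  Merge [4] + [9] -> [4, 9]
  Merge [-4] + [26] -> [-4, 26]
  Merge [4, 9] + [-4, 26] -> [-4, 4, 9, 26]
  Merge [-7, -6, 10, 25] + [-4, 4, 9, 26] -> [-7, -6, -4, 4, 9, 10, 25, 26]


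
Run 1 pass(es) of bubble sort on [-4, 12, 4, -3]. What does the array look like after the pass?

After pass 1: [-4, 4, -3, 12] (2 swaps)
Total swaps: 2


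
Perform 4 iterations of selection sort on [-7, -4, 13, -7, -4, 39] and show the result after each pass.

Pass 1: Select minimum -7 at index 0, swap -> [-7, -4, 13, -7, -4, 39]
Pass 2: Select minimum -7 at index 3, swap -> [-7, -7, 13, -4, -4, 39]
Pass 3: Select minimum -4 at index 3, swap -> [-7, -7, -4, 13, -4, 39]
Pass 4: Select minimum -4 at index 4, swap -> [-7, -7, -4, -4, 13, 39]


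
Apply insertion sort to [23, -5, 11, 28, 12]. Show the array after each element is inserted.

First element 23 is already 'sorted'
Insert -5: shifted 1 elements -> [-5, 23, 11, 28, 12]
Insert 11: shifted 1 elements -> [-5, 11, 23, 28, 12]
Insert 28: shifted 0 elements -> [-5, 11, 23, 28, 12]
Insert 12: shifted 2 elements -> [-5, 11, 12, 23, 28]


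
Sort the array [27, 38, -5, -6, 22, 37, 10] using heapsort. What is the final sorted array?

Build heap: [38, 27, 37, -6, 22, -5, 10]
Extract 38: [37, 27, 10, -6, 22, -5, 38]
Extract 37: [27, 22, 10, -6, -5, 37, 38]
Extract 27: [22, -5, 10, -6, 27, 37, 38]
Extract 22: [10, -5, -6, 22, 27, 37, 38]
Extract 10: [-5, -6, 10, 22, 27, 37, 38]
Extract -5: [-6, -5, 10, 22, 27, 37, 38]


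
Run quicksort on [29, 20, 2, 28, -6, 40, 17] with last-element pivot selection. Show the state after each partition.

Partition 1: pivot=17 at index 2 -> [2, -6, 17, 28, 20, 40, 29]
Partition 2: pivot=-6 at index 0 -> [-6, 2, 17, 28, 20, 40, 29]
Partition 3: pivot=29 at index 5 -> [-6, 2, 17, 28, 20, 29, 40]
Partition 4: pivot=20 at index 3 -> [-6, 2, 17, 20, 28, 29, 40]


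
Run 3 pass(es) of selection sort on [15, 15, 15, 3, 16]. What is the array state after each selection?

Pass 1: Select minimum 3 at index 3, swap -> [3, 15, 15, 15, 16]
Pass 2: Select minimum 15 at index 1, swap -> [3, 15, 15, 15, 16]
Pass 3: Select minimum 15 at index 2, swap -> [3, 15, 15, 15, 16]


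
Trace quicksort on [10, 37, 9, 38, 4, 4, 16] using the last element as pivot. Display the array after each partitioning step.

Partition 1: pivot=16 at index 4 -> [10, 9, 4, 4, 16, 38, 37]
Partition 2: pivot=4 at index 1 -> [4, 4, 10, 9, 16, 38, 37]
Partition 3: pivot=9 at index 2 -> [4, 4, 9, 10, 16, 38, 37]
Partition 4: pivot=37 at index 5 -> [4, 4, 9, 10, 16, 37, 38]


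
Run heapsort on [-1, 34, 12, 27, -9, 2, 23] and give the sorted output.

Build heap: [34, 27, 23, -1, -9, 2, 12]
Extract 34: [27, 12, 23, -1, -9, 2, 34]
Extract 27: [23, 12, 2, -1, -9, 27, 34]
Extract 23: [12, -1, 2, -9, 23, 27, 34]
Extract 12: [2, -1, -9, 12, 23, 27, 34]
Extract 2: [-1, -9, 2, 12, 23, 27, 34]
Extract -1: [-9, -1, 2, 12, 23, 27, 34]


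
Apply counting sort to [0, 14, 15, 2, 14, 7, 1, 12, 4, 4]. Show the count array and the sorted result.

Count array: [1, 1, 1, 0, 2, 0, 0, 1, 0, 0, 0, 0, 1, 0, 2, 1]
(count[i] = number of elements equal to i)
Cumulative count: [1, 2, 3, 3, 5, 5, 5, 6, 6, 6, 6, 6, 7, 7, 9, 10]
Sorted: [0, 1, 2, 4, 4, 7, 12, 14, 14, 15]


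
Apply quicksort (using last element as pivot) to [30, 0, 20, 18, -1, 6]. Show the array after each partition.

Partition 1: pivot=6 at index 2 -> [0, -1, 6, 18, 30, 20]
Partition 2: pivot=-1 at index 0 -> [-1, 0, 6, 18, 30, 20]
Partition 3: pivot=20 at index 4 -> [-1, 0, 6, 18, 20, 30]


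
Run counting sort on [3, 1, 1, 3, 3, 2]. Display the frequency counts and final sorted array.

Count array: [0, 2, 1, 3]
(count[i] = number of elements equal to i)
Cumulative count: [0, 2, 3, 6]
Sorted: [1, 1, 2, 3, 3, 3]


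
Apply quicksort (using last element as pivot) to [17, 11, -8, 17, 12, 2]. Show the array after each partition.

Partition 1: pivot=2 at index 1 -> [-8, 2, 17, 17, 12, 11]
Partition 2: pivot=11 at index 2 -> [-8, 2, 11, 17, 12, 17]
Partition 3: pivot=17 at index 5 -> [-8, 2, 11, 17, 12, 17]
Partition 4: pivot=12 at index 3 -> [-8, 2, 11, 12, 17, 17]


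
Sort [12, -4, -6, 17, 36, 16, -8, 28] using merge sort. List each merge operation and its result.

Divide and conquer:
  Merge [12] + [-4] -> [-4, 12]
  Merge [-6] + [17] -> [-6, 17]
  Merge [-4, 12] + [-6, 17] -> [-6, -4, 12, 17]
  Merge [36] + [16] -> [16, 36]
  Merge [-8] + [28] -> [-8, 28]
  Merge [16, 36] + [-8, 28] -> [-8, 16, 28, 36]
  Merge [-6, -4, 12, 17] + [-8, 16, 28, 36] -> [-8, -6, -4, 12, 16, 17, 28, 36]


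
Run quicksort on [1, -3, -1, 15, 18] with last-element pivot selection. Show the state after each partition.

Partition 1: pivot=18 at index 4 -> [1, -3, -1, 15, 18]
Partition 2: pivot=15 at index 3 -> [1, -3, -1, 15, 18]
Partition 3: pivot=-1 at index 1 -> [-3, -1, 1, 15, 18]


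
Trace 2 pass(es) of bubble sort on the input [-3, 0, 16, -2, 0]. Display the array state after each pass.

After pass 1: [-3, 0, -2, 0, 16] (2 swaps)
After pass 2: [-3, -2, 0, 0, 16] (1 swaps)
Total swaps: 3


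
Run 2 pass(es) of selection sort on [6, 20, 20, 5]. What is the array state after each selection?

Pass 1: Select minimum 5 at index 3, swap -> [5, 20, 20, 6]
Pass 2: Select minimum 6 at index 3, swap -> [5, 6, 20, 20]


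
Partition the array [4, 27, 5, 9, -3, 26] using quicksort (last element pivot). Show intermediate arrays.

Partition 1: pivot=26 at index 4 -> [4, 5, 9, -3, 26, 27]
Partition 2: pivot=-3 at index 0 -> [-3, 5, 9, 4, 26, 27]
Partition 3: pivot=4 at index 1 -> [-3, 4, 9, 5, 26, 27]
Partition 4: pivot=5 at index 2 -> [-3, 4, 5, 9, 26, 27]


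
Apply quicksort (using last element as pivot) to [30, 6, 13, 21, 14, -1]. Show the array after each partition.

Partition 1: pivot=-1 at index 0 -> [-1, 6, 13, 21, 14, 30]
Partition 2: pivot=30 at index 5 -> [-1, 6, 13, 21, 14, 30]
Partition 3: pivot=14 at index 3 -> [-1, 6, 13, 14, 21, 30]
Partition 4: pivot=13 at index 2 -> [-1, 6, 13, 14, 21, 30]


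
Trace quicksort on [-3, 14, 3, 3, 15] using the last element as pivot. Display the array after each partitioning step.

Partition 1: pivot=15 at index 4 -> [-3, 14, 3, 3, 15]
Partition 2: pivot=3 at index 2 -> [-3, 3, 3, 14, 15]
Partition 3: pivot=3 at index 1 -> [-3, 3, 3, 14, 15]


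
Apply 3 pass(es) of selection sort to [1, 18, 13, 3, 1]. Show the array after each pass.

Pass 1: Select minimum 1 at index 0, swap -> [1, 18, 13, 3, 1]
Pass 2: Select minimum 1 at index 4, swap -> [1, 1, 13, 3, 18]
Pass 3: Select minimum 3 at index 3, swap -> [1, 1, 3, 13, 18]


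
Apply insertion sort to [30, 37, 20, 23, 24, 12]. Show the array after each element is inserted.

First element 30 is already 'sorted'
Insert 37: shifted 0 elements -> [30, 37, 20, 23, 24, 12]
Insert 20: shifted 2 elements -> [20, 30, 37, 23, 24, 12]
Insert 23: shifted 2 elements -> [20, 23, 30, 37, 24, 12]
Insert 24: shifted 2 elements -> [20, 23, 24, 30, 37, 12]
Insert 12: shifted 5 elements -> [12, 20, 23, 24, 30, 37]


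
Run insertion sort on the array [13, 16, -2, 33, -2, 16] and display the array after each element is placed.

First element 13 is already 'sorted'
Insert 16: shifted 0 elements -> [13, 16, -2, 33, -2, 16]
Insert -2: shifted 2 elements -> [-2, 13, 16, 33, -2, 16]
Insert 33: shifted 0 elements -> [-2, 13, 16, 33, -2, 16]
Insert -2: shifted 3 elements -> [-2, -2, 13, 16, 33, 16]
Insert 16: shifted 1 elements -> [-2, -2, 13, 16, 16, 33]


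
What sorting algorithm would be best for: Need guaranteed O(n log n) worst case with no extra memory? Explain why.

Best choice: Heapsort
Reason: Heapsort is O(n log n) worst case and sorts in-place; quicksort can degrade to O(n^2)


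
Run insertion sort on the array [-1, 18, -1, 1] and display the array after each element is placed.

First element -1 is already 'sorted'
Insert 18: shifted 0 elements -> [-1, 18, -1, 1]
Insert -1: shifted 1 elements -> [-1, -1, 18, 1]
Insert 1: shifted 1 elements -> [-1, -1, 1, 18]


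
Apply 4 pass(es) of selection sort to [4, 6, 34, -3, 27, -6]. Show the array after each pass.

Pass 1: Select minimum -6 at index 5, swap -> [-6, 6, 34, -3, 27, 4]
Pass 2: Select minimum -3 at index 3, swap -> [-6, -3, 34, 6, 27, 4]
Pass 3: Select minimum 4 at index 5, swap -> [-6, -3, 4, 6, 27, 34]
Pass 4: Select minimum 6 at index 3, swap -> [-6, -3, 4, 6, 27, 34]


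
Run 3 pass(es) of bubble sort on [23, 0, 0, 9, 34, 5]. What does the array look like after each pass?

After pass 1: [0, 0, 9, 23, 5, 34] (4 swaps)
After pass 2: [0, 0, 9, 5, 23, 34] (1 swaps)
After pass 3: [0, 0, 5, 9, 23, 34] (1 swaps)
Total swaps: 6


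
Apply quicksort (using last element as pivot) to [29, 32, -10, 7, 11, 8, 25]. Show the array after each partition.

Partition 1: pivot=25 at index 4 -> [-10, 7, 11, 8, 25, 32, 29]
Partition 2: pivot=8 at index 2 -> [-10, 7, 8, 11, 25, 32, 29]
Partition 3: pivot=7 at index 1 -> [-10, 7, 8, 11, 25, 32, 29]
Partition 4: pivot=29 at index 5 -> [-10, 7, 8, 11, 25, 29, 32]


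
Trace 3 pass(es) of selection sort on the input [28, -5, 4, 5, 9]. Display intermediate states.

Pass 1: Select minimum -5 at index 1, swap -> [-5, 28, 4, 5, 9]
Pass 2: Select minimum 4 at index 2, swap -> [-5, 4, 28, 5, 9]
Pass 3: Select minimum 5 at index 3, swap -> [-5, 4, 5, 28, 9]


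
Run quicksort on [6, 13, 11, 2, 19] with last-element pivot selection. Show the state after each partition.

Partition 1: pivot=19 at index 4 -> [6, 13, 11, 2, 19]
Partition 2: pivot=2 at index 0 -> [2, 13, 11, 6, 19]
Partition 3: pivot=6 at index 1 -> [2, 6, 11, 13, 19]
Partition 4: pivot=13 at index 3 -> [2, 6, 11, 13, 19]


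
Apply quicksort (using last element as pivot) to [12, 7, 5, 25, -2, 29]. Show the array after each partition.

Partition 1: pivot=29 at index 5 -> [12, 7, 5, 25, -2, 29]
Partition 2: pivot=-2 at index 0 -> [-2, 7, 5, 25, 12, 29]
Partition 3: pivot=12 at index 3 -> [-2, 7, 5, 12, 25, 29]
Partition 4: pivot=5 at index 1 -> [-2, 5, 7, 12, 25, 29]


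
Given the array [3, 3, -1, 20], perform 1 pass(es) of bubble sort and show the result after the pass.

After pass 1: [3, -1, 3, 20] (1 swaps)
Total swaps: 1


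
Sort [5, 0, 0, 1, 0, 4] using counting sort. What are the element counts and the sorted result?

Count array: [3, 1, 0, 0, 1, 1]
(count[i] = number of elements equal to i)
Cumulative count: [3, 4, 4, 4, 5, 6]
Sorted: [0, 0, 0, 1, 4, 5]


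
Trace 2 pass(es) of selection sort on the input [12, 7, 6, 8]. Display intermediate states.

Pass 1: Select minimum 6 at index 2, swap -> [6, 7, 12, 8]
Pass 2: Select minimum 7 at index 1, swap -> [6, 7, 12, 8]


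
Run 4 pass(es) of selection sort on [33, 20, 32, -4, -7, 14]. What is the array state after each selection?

Pass 1: Select minimum -7 at index 4, swap -> [-7, 20, 32, -4, 33, 14]
Pass 2: Select minimum -4 at index 3, swap -> [-7, -4, 32, 20, 33, 14]
Pass 3: Select minimum 14 at index 5, swap -> [-7, -4, 14, 20, 33, 32]
Pass 4: Select minimum 20 at index 3, swap -> [-7, -4, 14, 20, 33, 32]


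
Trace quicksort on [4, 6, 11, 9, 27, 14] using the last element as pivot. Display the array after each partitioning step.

Partition 1: pivot=14 at index 4 -> [4, 6, 11, 9, 14, 27]
Partition 2: pivot=9 at index 2 -> [4, 6, 9, 11, 14, 27]
Partition 3: pivot=6 at index 1 -> [4, 6, 9, 11, 14, 27]


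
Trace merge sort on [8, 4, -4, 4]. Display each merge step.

Divide and conquer:
  Merge [8] + [4] -> [4, 8]
  Merge [-4] + [4] -> [-4, 4]
  Merge [4, 8] + [-4, 4] -> [-4, 4, 4, 8]


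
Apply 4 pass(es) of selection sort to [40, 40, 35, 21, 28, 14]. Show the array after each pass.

Pass 1: Select minimum 14 at index 5, swap -> [14, 40, 35, 21, 28, 40]
Pass 2: Select minimum 21 at index 3, swap -> [14, 21, 35, 40, 28, 40]
Pass 3: Select minimum 28 at index 4, swap -> [14, 21, 28, 40, 35, 40]
Pass 4: Select minimum 35 at index 4, swap -> [14, 21, 28, 35, 40, 40]


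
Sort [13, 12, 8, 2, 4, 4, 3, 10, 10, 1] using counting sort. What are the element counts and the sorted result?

Count array: [0, 1, 1, 1, 2, 0, 0, 0, 1, 0, 2, 0, 1, 1]
(count[i] = number of elements equal to i)
Cumulative count: [0, 1, 2, 3, 5, 5, 5, 5, 6, 6, 8, 8, 9, 10]
Sorted: [1, 2, 3, 4, 4, 8, 10, 10, 12, 13]


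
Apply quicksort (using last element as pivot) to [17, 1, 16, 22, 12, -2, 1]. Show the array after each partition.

Partition 1: pivot=1 at index 2 -> [1, -2, 1, 22, 12, 17, 16]
Partition 2: pivot=-2 at index 0 -> [-2, 1, 1, 22, 12, 17, 16]
Partition 3: pivot=16 at index 4 -> [-2, 1, 1, 12, 16, 17, 22]
Partition 4: pivot=22 at index 6 -> [-2, 1, 1, 12, 16, 17, 22]


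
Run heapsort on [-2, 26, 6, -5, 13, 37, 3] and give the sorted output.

Build heap: [37, 26, 6, -5, 13, -2, 3]
Extract 37: [26, 13, 6, -5, 3, -2, 37]
Extract 26: [13, 3, 6, -5, -2, 26, 37]
Extract 13: [6, 3, -2, -5, 13, 26, 37]
Extract 6: [3, -5, -2, 6, 13, 26, 37]
Extract 3: [-2, -5, 3, 6, 13, 26, 37]
Extract -2: [-5, -2, 3, 6, 13, 26, 37]


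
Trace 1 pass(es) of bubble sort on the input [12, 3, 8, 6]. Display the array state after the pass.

After pass 1: [3, 8, 6, 12] (3 swaps)
Total swaps: 3


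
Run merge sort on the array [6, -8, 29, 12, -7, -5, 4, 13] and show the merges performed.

Divide and conquer:
  Merge [6] + [-8] -> [-8, 6]
  Merge [29] + [12] -> [12, 29]
  Merge [-8, 6] + [12, 29] -> [-8, 6, 12, 29]
  Merge [-7] + [-5] -> [-7, -5]
  Merge [4] + [13] -> [4, 13]
  Merge [-7, -5] + [4, 13] -> [-7, -5, 4, 13]
  Merge [-8, 6, 12, 29] + [-7, -5, 4, 13] -> [-8, -7, -5, 4, 6, 12, 13, 29]


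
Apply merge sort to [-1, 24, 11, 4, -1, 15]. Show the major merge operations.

Divide and conquer:
  Merge [24] + [11] -> [11, 24]
  Merge [-1] + [11, 24] -> [-1, 11, 24]
  Merge [-1] + [15] -> [-1, 15]
  Merge [4] + [-1, 15] -> [-1, 4, 15]
  Merge [-1, 11, 24] + [-1, 4, 15] -> [-1, -1, 4, 11, 15, 24]


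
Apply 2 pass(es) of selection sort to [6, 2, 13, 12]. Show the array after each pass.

Pass 1: Select minimum 2 at index 1, swap -> [2, 6, 13, 12]
Pass 2: Select minimum 6 at index 1, swap -> [2, 6, 13, 12]


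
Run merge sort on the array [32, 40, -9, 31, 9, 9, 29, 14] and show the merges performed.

Divide and conquer:
  Merge [32] + [40] -> [32, 40]
  Merge [-9] + [31] -> [-9, 31]
  Merge [32, 40] + [-9, 31] -> [-9, 31, 32, 40]
  Merge [9] + [9] -> [9, 9]
  Merge [29] + [14] -> [14, 29]
  Merge [9, 9] + [14, 29] -> [9, 9, 14, 29]
  Merge [-9, 31, 32, 40] + [9, 9, 14, 29] -> [-9, 9, 9, 14, 29, 31, 32, 40]


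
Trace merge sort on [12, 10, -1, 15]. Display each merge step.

Divide and conquer:
  Merge [12] + [10] -> [10, 12]
  Merge [-1] + [15] -> [-1, 15]
  Merge [10, 12] + [-1, 15] -> [-1, 10, 12, 15]


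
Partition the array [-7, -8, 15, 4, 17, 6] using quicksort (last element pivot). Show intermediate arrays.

Partition 1: pivot=6 at index 3 -> [-7, -8, 4, 6, 17, 15]
Partition 2: pivot=4 at index 2 -> [-7, -8, 4, 6, 17, 15]
Partition 3: pivot=-8 at index 0 -> [-8, -7, 4, 6, 17, 15]
Partition 4: pivot=15 at index 4 -> [-8, -7, 4, 6, 15, 17]


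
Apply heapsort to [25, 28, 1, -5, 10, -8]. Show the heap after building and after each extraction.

Build heap: [28, 25, 1, -5, 10, -8]
Extract 28: [25, 10, 1, -5, -8, 28]
Extract 25: [10, -5, 1, -8, 25, 28]
Extract 10: [1, -5, -8, 10, 25, 28]
Extract 1: [-5, -8, 1, 10, 25, 28]
Extract -5: [-8, -5, 1, 10, 25, 28]


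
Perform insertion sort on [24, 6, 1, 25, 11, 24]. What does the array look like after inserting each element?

First element 24 is already 'sorted'
Insert 6: shifted 1 elements -> [6, 24, 1, 25, 11, 24]
Insert 1: shifted 2 elements -> [1, 6, 24, 25, 11, 24]
Insert 25: shifted 0 elements -> [1, 6, 24, 25, 11, 24]
Insert 11: shifted 2 elements -> [1, 6, 11, 24, 25, 24]
Insert 24: shifted 1 elements -> [1, 6, 11, 24, 24, 25]


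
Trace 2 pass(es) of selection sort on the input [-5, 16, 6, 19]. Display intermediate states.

Pass 1: Select minimum -5 at index 0, swap -> [-5, 16, 6, 19]
Pass 2: Select minimum 6 at index 2, swap -> [-5, 6, 16, 19]


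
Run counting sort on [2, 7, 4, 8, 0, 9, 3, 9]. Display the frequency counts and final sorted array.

Count array: [1, 0, 1, 1, 1, 0, 0, 1, 1, 2]
(count[i] = number of elements equal to i)
Cumulative count: [1, 1, 2, 3, 4, 4, 4, 5, 6, 8]
Sorted: [0, 2, 3, 4, 7, 8, 9, 9]


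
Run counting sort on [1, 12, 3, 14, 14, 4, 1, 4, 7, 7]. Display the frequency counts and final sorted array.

Count array: [0, 2, 0, 1, 2, 0, 0, 2, 0, 0, 0, 0, 1, 0, 2]
(count[i] = number of elements equal to i)
Cumulative count: [0, 2, 2, 3, 5, 5, 5, 7, 7, 7, 7, 7, 8, 8, 10]
Sorted: [1, 1, 3, 4, 4, 7, 7, 12, 14, 14]


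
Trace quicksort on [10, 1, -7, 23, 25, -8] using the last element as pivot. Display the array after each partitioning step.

Partition 1: pivot=-8 at index 0 -> [-8, 1, -7, 23, 25, 10]
Partition 2: pivot=10 at index 3 -> [-8, 1, -7, 10, 25, 23]
Partition 3: pivot=-7 at index 1 -> [-8, -7, 1, 10, 25, 23]
Partition 4: pivot=23 at index 4 -> [-8, -7, 1, 10, 23, 25]


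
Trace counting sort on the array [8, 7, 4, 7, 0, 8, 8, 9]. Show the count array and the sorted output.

Count array: [1, 0, 0, 0, 1, 0, 0, 2, 3, 1]
(count[i] = number of elements equal to i)
Cumulative count: [1, 1, 1, 1, 2, 2, 2, 4, 7, 8]
Sorted: [0, 4, 7, 7, 8, 8, 8, 9]


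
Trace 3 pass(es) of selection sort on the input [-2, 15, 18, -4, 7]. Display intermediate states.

Pass 1: Select minimum -4 at index 3, swap -> [-4, 15, 18, -2, 7]
Pass 2: Select minimum -2 at index 3, swap -> [-4, -2, 18, 15, 7]
Pass 3: Select minimum 7 at index 4, swap -> [-4, -2, 7, 15, 18]


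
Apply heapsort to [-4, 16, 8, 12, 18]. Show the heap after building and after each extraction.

Build heap: [18, 16, 8, 12, -4]
Extract 18: [16, 12, 8, -4, 18]
Extract 16: [12, -4, 8, 16, 18]
Extract 12: [8, -4, 12, 16, 18]
Extract 8: [-4, 8, 12, 16, 18]


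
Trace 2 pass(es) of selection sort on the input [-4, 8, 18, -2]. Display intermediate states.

Pass 1: Select minimum -4 at index 0, swap -> [-4, 8, 18, -2]
Pass 2: Select minimum -2 at index 3, swap -> [-4, -2, 18, 8]


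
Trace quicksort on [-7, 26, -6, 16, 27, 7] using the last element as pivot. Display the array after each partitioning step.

Partition 1: pivot=7 at index 2 -> [-7, -6, 7, 16, 27, 26]
Partition 2: pivot=-6 at index 1 -> [-7, -6, 7, 16, 27, 26]
Partition 3: pivot=26 at index 4 -> [-7, -6, 7, 16, 26, 27]


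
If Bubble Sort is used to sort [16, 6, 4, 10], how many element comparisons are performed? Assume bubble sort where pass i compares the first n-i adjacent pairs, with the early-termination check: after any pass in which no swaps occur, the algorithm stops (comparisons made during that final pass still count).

Pass 1: compare adjacent pairs (0,1)..(2,3) = 3 comparison(s), 3 swap(s) -> [6, 4, 10, 16]
Pass 2: compare adjacent pairs (0,1)..(1,2) = 2 comparison(s), 1 swap(s) -> [4, 6, 10, 16]
Pass 3: compare adjacent pairs (0,1)..(0,1) = 1 comparison(s), 0 swap(s) -> [4, 6, 10, 16]
No swaps in this pass, so bubble sort stops here.
Total comparisons: 3 + 2 + 1 = 6


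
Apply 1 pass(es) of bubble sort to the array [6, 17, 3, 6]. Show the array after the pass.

After pass 1: [6, 3, 6, 17] (2 swaps)
Total swaps: 2


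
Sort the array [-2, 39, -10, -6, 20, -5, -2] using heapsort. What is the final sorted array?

Build heap: [39, 20, -2, -6, -2, -5, -10]
Extract 39: [20, -2, -2, -6, -10, -5, 39]
Extract 20: [-2, -5, -2, -6, -10, 20, 39]
Extract -2: [-2, -5, -10, -6, -2, 20, 39]
Extract -2: [-5, -6, -10, -2, -2, 20, 39]
Extract -5: [-6, -10, -5, -2, -2, 20, 39]
Extract -6: [-10, -6, -5, -2, -2, 20, 39]


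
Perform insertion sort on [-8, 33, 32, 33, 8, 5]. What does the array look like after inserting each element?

First element -8 is already 'sorted'
Insert 33: shifted 0 elements -> [-8, 33, 32, 33, 8, 5]
Insert 32: shifted 1 elements -> [-8, 32, 33, 33, 8, 5]
Insert 33: shifted 0 elements -> [-8, 32, 33, 33, 8, 5]
Insert 8: shifted 3 elements -> [-8, 8, 32, 33, 33, 5]
Insert 5: shifted 4 elements -> [-8, 5, 8, 32, 33, 33]


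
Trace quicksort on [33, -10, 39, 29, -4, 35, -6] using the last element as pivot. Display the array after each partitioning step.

Partition 1: pivot=-6 at index 1 -> [-10, -6, 39, 29, -4, 35, 33]
Partition 2: pivot=33 at index 4 -> [-10, -6, 29, -4, 33, 35, 39]
Partition 3: pivot=-4 at index 2 -> [-10, -6, -4, 29, 33, 35, 39]
Partition 4: pivot=39 at index 6 -> [-10, -6, -4, 29, 33, 35, 39]


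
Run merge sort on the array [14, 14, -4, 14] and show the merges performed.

Divide and conquer:
  Merge [14] + [14] -> [14, 14]
  Merge [-4] + [14] -> [-4, 14]
  Merge [14, 14] + [-4, 14] -> [-4, 14, 14, 14]


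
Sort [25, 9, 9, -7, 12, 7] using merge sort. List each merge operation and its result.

Divide and conquer:
  Merge [9] + [9] -> [9, 9]
  Merge [25] + [9, 9] -> [9, 9, 25]
  Merge [12] + [7] -> [7, 12]
  Merge [-7] + [7, 12] -> [-7, 7, 12]
  Merge [9, 9, 25] + [-7, 7, 12] -> [-7, 7, 9, 9, 12, 25]


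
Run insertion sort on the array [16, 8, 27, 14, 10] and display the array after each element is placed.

First element 16 is already 'sorted'
Insert 8: shifted 1 elements -> [8, 16, 27, 14, 10]
Insert 27: shifted 0 elements -> [8, 16, 27, 14, 10]
Insert 14: shifted 2 elements -> [8, 14, 16, 27, 10]
Insert 10: shifted 3 elements -> [8, 10, 14, 16, 27]


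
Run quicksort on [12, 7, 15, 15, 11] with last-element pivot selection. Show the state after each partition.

Partition 1: pivot=11 at index 1 -> [7, 11, 15, 15, 12]
Partition 2: pivot=12 at index 2 -> [7, 11, 12, 15, 15]
Partition 3: pivot=15 at index 4 -> [7, 11, 12, 15, 15]


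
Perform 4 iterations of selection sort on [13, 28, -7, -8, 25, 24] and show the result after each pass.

Pass 1: Select minimum -8 at index 3, swap -> [-8, 28, -7, 13, 25, 24]
Pass 2: Select minimum -7 at index 2, swap -> [-8, -7, 28, 13, 25, 24]
Pass 3: Select minimum 13 at index 3, swap -> [-8, -7, 13, 28, 25, 24]
Pass 4: Select minimum 24 at index 5, swap -> [-8, -7, 13, 24, 25, 28]


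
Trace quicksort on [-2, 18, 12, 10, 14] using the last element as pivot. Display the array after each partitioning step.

Partition 1: pivot=14 at index 3 -> [-2, 12, 10, 14, 18]
Partition 2: pivot=10 at index 1 -> [-2, 10, 12, 14, 18]


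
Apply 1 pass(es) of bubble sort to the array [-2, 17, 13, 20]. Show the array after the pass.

After pass 1: [-2, 13, 17, 20] (1 swaps)
Total swaps: 1


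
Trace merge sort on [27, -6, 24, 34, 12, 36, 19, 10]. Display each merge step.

Divide and conquer:
  Merge [27] + [-6] -> [-6, 27]
  Merge [24] + [34] -> [24, 34]
  Merge [-6, 27] + [24, 34] -> [-6, 24, 27, 34]
  Merge [12] + [36] -> [12, 36]
  Merge [19] + [10] -> [10, 19]
  Merge [12, 36] + [10, 19] -> [10, 12, 19, 36]
  Merge [-6, 24, 27, 34] + [10, 12, 19, 36] -> [-6, 10, 12, 19, 24, 27, 34, 36]


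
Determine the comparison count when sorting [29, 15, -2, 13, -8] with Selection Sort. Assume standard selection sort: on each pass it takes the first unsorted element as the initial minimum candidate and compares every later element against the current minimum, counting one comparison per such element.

Pass 1: scan indices 1..4 for the minimum = 4 comparison(s); min is -8, place at index 0 -> [-8, 15, -2, 13, 29]
Pass 2: scan indices 2..4 for the minimum = 3 comparison(s); min is -2, place at index 1 -> [-8, -2, 15, 13, 29]
Pass 3: scan indices 3..4 for the minimum = 2 comparison(s); min is 13, place at index 2 -> [-8, -2, 13, 15, 29]
Pass 4: scan indices 4..4 for the minimum = 1 comparison(s); min is 15, place at index 3 -> [-8, -2, 13, 15, 29]
Selection sort always scans the whole unsorted suffix, so the count is (n-1) + (n-2) + ... + 1 = n(n-1)/2 = 5*4/2 = 10 regardless of the input order.
Total comparisons: 4 + 3 + 2 + 1 = 10
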